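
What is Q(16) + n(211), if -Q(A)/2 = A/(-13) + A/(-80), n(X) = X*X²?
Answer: 610605701/65 ≈ 9.3939e+6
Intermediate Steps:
n(X) = X³
Q(A) = 93*A/520 (Q(A) = -2*(A/(-13) + A/(-80)) = -2*(A*(-1/13) + A*(-1/80)) = -2*(-A/13 - A/80) = -(-93)*A/520 = 93*A/520)
Q(16) + n(211) = (93/520)*16 + 211³ = 186/65 + 9393931 = 610605701/65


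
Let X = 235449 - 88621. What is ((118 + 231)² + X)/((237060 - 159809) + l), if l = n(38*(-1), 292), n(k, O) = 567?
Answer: 268629/77818 ≈ 3.4520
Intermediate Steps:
l = 567
X = 146828
((118 + 231)² + X)/((237060 - 159809) + l) = ((118 + 231)² + 146828)/((237060 - 159809) + 567) = (349² + 146828)/(77251 + 567) = (121801 + 146828)/77818 = 268629*(1/77818) = 268629/77818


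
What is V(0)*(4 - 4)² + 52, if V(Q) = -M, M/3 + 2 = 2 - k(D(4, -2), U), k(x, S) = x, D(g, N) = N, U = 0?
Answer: 52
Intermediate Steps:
M = 6 (M = -6 + 3*(2 - 1*(-2)) = -6 + 3*(2 + 2) = -6 + 3*4 = -6 + 12 = 6)
V(Q) = -6 (V(Q) = -1*6 = -6)
V(0)*(4 - 4)² + 52 = -6*(4 - 4)² + 52 = -6*0² + 52 = -6*0 + 52 = 0 + 52 = 52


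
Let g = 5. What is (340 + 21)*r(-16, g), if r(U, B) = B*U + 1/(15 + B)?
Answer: -577239/20 ≈ -28862.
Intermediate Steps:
r(U, B) = 1/(15 + B) + B*U
(340 + 21)*r(-16, g) = (340 + 21)*((1 - 16*5² + 15*5*(-16))/(15 + 5)) = 361*((1 - 16*25 - 1200)/20) = 361*((1 - 400 - 1200)/20) = 361*((1/20)*(-1599)) = 361*(-1599/20) = -577239/20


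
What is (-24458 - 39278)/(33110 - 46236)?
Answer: 31868/6563 ≈ 4.8557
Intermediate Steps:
(-24458 - 39278)/(33110 - 46236) = -63736/(-13126) = -63736*(-1/13126) = 31868/6563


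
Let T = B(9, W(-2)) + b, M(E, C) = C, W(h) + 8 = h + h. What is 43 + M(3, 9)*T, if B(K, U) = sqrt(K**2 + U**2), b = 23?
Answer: 385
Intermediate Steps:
W(h) = -8 + 2*h (W(h) = -8 + (h + h) = -8 + 2*h)
T = 38 (T = sqrt(9**2 + (-8 + 2*(-2))**2) + 23 = sqrt(81 + (-8 - 4)**2) + 23 = sqrt(81 + (-12)**2) + 23 = sqrt(81 + 144) + 23 = sqrt(225) + 23 = 15 + 23 = 38)
43 + M(3, 9)*T = 43 + 9*38 = 43 + 342 = 385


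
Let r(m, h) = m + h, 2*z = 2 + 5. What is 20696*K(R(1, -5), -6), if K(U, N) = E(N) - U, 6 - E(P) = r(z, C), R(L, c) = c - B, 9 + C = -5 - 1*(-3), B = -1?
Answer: 362180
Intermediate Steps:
z = 7/2 (z = (2 + 5)/2 = (½)*7 = 7/2 ≈ 3.5000)
C = -11 (C = -9 + (-5 - 1*(-3)) = -9 + (-5 + 3) = -9 - 2 = -11)
R(L, c) = 1 + c (R(L, c) = c - 1*(-1) = c + 1 = 1 + c)
r(m, h) = h + m
E(P) = 27/2 (E(P) = 6 - (-11 + 7/2) = 6 - 1*(-15/2) = 6 + 15/2 = 27/2)
K(U, N) = 27/2 - U
20696*K(R(1, -5), -6) = 20696*(27/2 - (1 - 5)) = 20696*(27/2 - 1*(-4)) = 20696*(27/2 + 4) = 20696*(35/2) = 362180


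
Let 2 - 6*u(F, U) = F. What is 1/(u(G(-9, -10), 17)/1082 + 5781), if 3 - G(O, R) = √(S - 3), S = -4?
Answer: 60911597373/352129935030752 - 1623*I*√7/352129935030752 ≈ 0.00017298 - 1.2195e-11*I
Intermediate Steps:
G(O, R) = 3 - I*√7 (G(O, R) = 3 - √(-4 - 3) = 3 - √(-7) = 3 - I*√7)
u(F, U) = ⅓ - F/6
1/(u(G(-9, -10), 17)/1082 + 5781) = 1/((⅓ - (3 - I*√7)/6)/1082 + 5781) = 1/((⅓ + (-½ + I*√7/6))*(1/1082) + 5781) = 1/((-⅙ + I*√7/6)*(1/1082) + 5781) = 1/((-1/6492 + I*√7/6492) + 5781) = 1/(37530251/6492 + I*√7/6492)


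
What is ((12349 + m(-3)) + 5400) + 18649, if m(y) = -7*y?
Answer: 36419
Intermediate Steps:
((12349 + m(-3)) + 5400) + 18649 = ((12349 - 7*(-3)) + 5400) + 18649 = ((12349 + 21) + 5400) + 18649 = (12370 + 5400) + 18649 = 17770 + 18649 = 36419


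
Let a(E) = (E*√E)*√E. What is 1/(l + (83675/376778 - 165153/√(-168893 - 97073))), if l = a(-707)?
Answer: 9436397342178733608478/4716777806767967900661395825 - 11722697123018226*I*√265966/4716777806767967900661395825 ≈ 2.0006e-6 - 1.2817e-9*I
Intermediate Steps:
a(E) = E² (a(E) = E^(3/2)*√E = E²)
l = 499849 (l = (-707)² = 499849)
1/(l + (83675/376778 - 165153/√(-168893 - 97073))) = 1/(499849 + (83675/376778 - 165153/√(-168893 - 97073))) = 1/(499849 + (83675*(1/376778) - 165153*(-I*√265966/265966))) = 1/(499849 + (83675/376778 - 165153*(-I*√265966/265966))) = 1/(499849 + (83675/376778 - (-165153)*I*√265966/265966)) = 1/(499849 + (83675/376778 + 165153*I*√265966/265966)) = 1/(188332190197/376778 + 165153*I*√265966/265966)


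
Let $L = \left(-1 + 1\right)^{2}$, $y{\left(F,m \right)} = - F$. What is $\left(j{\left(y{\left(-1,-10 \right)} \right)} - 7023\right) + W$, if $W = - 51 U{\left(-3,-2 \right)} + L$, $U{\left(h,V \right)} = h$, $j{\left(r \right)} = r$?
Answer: $-6869$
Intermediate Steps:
$L = 0$ ($L = 0^{2} = 0$)
$W = 153$ ($W = \left(-51\right) \left(-3\right) + 0 = 153 + 0 = 153$)
$\left(j{\left(y{\left(-1,-10 \right)} \right)} - 7023\right) + W = \left(\left(-1\right) \left(-1\right) - 7023\right) + 153 = \left(1 - 7023\right) + 153 = -7022 + 153 = -6869$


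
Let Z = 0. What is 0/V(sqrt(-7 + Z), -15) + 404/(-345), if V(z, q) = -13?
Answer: -404/345 ≈ -1.1710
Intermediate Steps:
0/V(sqrt(-7 + Z), -15) + 404/(-345) = 0/(-13) + 404/(-345) = 0*(-1/13) + 404*(-1/345) = 0 - 404/345 = -404/345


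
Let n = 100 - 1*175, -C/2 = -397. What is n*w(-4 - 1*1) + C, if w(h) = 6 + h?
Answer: 719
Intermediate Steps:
C = 794 (C = -2*(-397) = 794)
n = -75 (n = 100 - 175 = -75)
n*w(-4 - 1*1) + C = -75*(6 + (-4 - 1*1)) + 794 = -75*(6 + (-4 - 1)) + 794 = -75*(6 - 5) + 794 = -75*1 + 794 = -75 + 794 = 719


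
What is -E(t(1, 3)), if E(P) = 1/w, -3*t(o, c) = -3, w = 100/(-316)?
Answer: 79/25 ≈ 3.1600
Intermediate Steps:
w = -25/79 (w = 100*(-1/316) = -25/79 ≈ -0.31646)
t(o, c) = 1 (t(o, c) = -⅓*(-3) = 1)
E(P) = -79/25 (E(P) = 1/(-25/79) = -79/25)
-E(t(1, 3)) = -1*(-79/25) = 79/25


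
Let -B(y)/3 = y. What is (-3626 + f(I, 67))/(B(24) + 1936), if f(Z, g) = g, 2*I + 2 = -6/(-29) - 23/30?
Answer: -3559/1864 ≈ -1.9093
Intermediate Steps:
B(y) = -3*y
I = -2227/1740 (I = -1 + (-6/(-29) - 23/30)/2 = -1 + (-6*(-1/29) - 23*1/30)/2 = -1 + (6/29 - 23/30)/2 = -1 + (½)*(-487/870) = -1 - 487/1740 = -2227/1740 ≈ -1.2799)
(-3626 + f(I, 67))/(B(24) + 1936) = (-3626 + 67)/(-3*24 + 1936) = -3559/(-72 + 1936) = -3559/1864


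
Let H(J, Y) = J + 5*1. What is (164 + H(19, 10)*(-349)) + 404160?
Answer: 395948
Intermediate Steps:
H(J, Y) = 5 + J (H(J, Y) = J + 5 = 5 + J)
(164 + H(19, 10)*(-349)) + 404160 = (164 + (5 + 19)*(-349)) + 404160 = (164 + 24*(-349)) + 404160 = (164 - 8376) + 404160 = -8212 + 404160 = 395948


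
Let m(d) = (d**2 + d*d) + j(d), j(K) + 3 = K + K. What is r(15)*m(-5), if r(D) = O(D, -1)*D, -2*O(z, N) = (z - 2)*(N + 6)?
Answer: -36075/2 ≈ -18038.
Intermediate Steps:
j(K) = -3 + 2*K (j(K) = -3 + (K + K) = -3 + 2*K)
O(z, N) = -(-2 + z)*(6 + N)/2 (O(z, N) = -(z - 2)*(N + 6)/2 = -(-2 + z)*(6 + N)/2)
m(d) = -3 + 2*d + 2*d**2 (m(d) = (d**2 + d*d) + (-3 + 2*d) = (d**2 + d**2) + (-3 + 2*d) = 2*d**2 + (-3 + 2*d) = -3 + 2*d + 2*d**2)
r(D) = D*(5 - 5*D/2) (r(D) = (6 - 1 - 3*D - 1/2*(-1)*D)*D = (6 - 1 - 3*D + D/2)*D = (5 - 5*D/2)*D = D*(5 - 5*D/2))
r(15)*m(-5) = ((5/2)*15*(2 - 1*15))*(-3 + 2*(-5) + 2*(-5)**2) = ((5/2)*15*(2 - 15))*(-3 - 10 + 2*25) = ((5/2)*15*(-13))*(-3 - 10 + 50) = -975/2*37 = -36075/2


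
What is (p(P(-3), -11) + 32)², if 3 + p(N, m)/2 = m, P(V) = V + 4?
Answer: 16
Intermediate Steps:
P(V) = 4 + V
p(N, m) = -6 + 2*m
(p(P(-3), -11) + 32)² = ((-6 + 2*(-11)) + 32)² = ((-6 - 22) + 32)² = (-28 + 32)² = 4² = 16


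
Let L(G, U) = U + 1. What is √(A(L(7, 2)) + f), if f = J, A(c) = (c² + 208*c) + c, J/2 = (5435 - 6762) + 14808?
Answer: √27598 ≈ 166.13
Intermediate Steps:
L(G, U) = 1 + U
J = 26962 (J = 2*((5435 - 6762) + 14808) = 2*(-1327 + 14808) = 2*13481 = 26962)
A(c) = c² + 209*c
f = 26962
√(A(L(7, 2)) + f) = √((1 + 2)*(209 + (1 + 2)) + 26962) = √(3*(209 + 3) + 26962) = √(3*212 + 26962) = √(636 + 26962) = √27598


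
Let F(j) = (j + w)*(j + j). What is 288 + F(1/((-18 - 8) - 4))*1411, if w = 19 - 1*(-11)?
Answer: -1138889/450 ≈ -2530.9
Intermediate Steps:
w = 30 (w = 19 + 11 = 30)
F(j) = 2*j*(30 + j) (F(j) = (j + 30)*(j + j) = (30 + j)*(2*j) = 2*j*(30 + j))
288 + F(1/((-18 - 8) - 4))*1411 = 288 + (2*(30 + 1/((-18 - 8) - 4))/((-18 - 8) - 4))*1411 = 288 + (2*(30 + 1/(-26 - 4))/(-26 - 4))*1411 = 288 + (2*(30 + 1/(-30))/(-30))*1411 = 288 + (2*(-1/30)*(30 - 1/30))*1411 = 288 + (2*(-1/30)*(899/30))*1411 = 288 - 899/450*1411 = 288 - 1268489/450 = -1138889/450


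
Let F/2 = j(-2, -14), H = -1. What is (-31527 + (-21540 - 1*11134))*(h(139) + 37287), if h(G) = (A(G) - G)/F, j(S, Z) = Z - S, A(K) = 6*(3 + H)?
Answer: -57460858015/24 ≈ -2.3942e+9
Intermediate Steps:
A(K) = 12 (A(K) = 6*(3 - 1) = 6*2 = 12)
F = -24 (F = 2*(-14 - 1*(-2)) = 2*(-14 + 2) = 2*(-12) = -24)
h(G) = -1/2 + G/24 (h(G) = (12 - G)/(-24) = (12 - G)*(-1/24) = -1/2 + G/24)
(-31527 + (-21540 - 1*11134))*(h(139) + 37287) = (-31527 + (-21540 - 1*11134))*((-1/2 + (1/24)*139) + 37287) = (-31527 + (-21540 - 11134))*((-1/2 + 139/24) + 37287) = (-31527 - 32674)*(127/24 + 37287) = -64201*895015/24 = -57460858015/24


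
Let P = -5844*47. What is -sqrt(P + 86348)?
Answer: -4*I*sqrt(11770) ≈ -433.96*I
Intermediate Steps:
P = -274668
-sqrt(P + 86348) = -sqrt(-274668 + 86348) = -sqrt(-188320) = -4*I*sqrt(11770)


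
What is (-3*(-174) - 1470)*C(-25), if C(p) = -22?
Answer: 20856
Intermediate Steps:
(-3*(-174) - 1470)*C(-25) = (-3*(-174) - 1470)*(-22) = (522 - 1470)*(-22) = -948*(-22) = 20856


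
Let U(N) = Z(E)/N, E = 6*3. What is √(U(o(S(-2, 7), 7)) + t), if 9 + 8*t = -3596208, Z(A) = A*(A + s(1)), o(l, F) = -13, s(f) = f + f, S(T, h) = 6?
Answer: I*√1215596226/52 ≈ 670.49*I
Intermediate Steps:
s(f) = 2*f
E = 18
Z(A) = A*(2 + A) (Z(A) = A*(A + 2*1) = A*(A + 2) = A*(2 + A))
U(N) = 360/N (U(N) = (18*(2 + 18))/N = (18*20)/N = 360/N)
t = -3596217/8 (t = -9/8 + (⅛)*(-3596208) = -9/8 - 449526 = -3596217/8 ≈ -4.4953e+5)
√(U(o(S(-2, 7), 7)) + t) = √(360/(-13) - 3596217/8) = √(360*(-1/13) - 3596217/8) = √(-360/13 - 3596217/8) = √(-46753701/104) = I*√1215596226/52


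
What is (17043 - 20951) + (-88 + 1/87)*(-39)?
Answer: -13817/29 ≈ -476.45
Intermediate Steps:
(17043 - 20951) + (-88 + 1/87)*(-39) = -3908 + (-88 + 1*(1/87))*(-39) = -3908 + (-88 + 1/87)*(-39) = -3908 - 7655/87*(-39) = -3908 + 99515/29 = -13817/29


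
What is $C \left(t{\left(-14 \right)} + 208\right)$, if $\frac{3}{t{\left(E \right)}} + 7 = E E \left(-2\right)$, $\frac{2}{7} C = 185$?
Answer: $\frac{5117655}{38} \approx 1.3468 \cdot 10^{5}$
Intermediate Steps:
$C = \frac{1295}{2}$ ($C = \frac{7}{2} \cdot 185 = \frac{1295}{2} \approx 647.5$)
$t{\left(E \right)} = \frac{3}{-7 - 2 E^{2}}$ ($t{\left(E \right)} = \frac{3}{-7 + E E \left(-2\right)} = \frac{3}{-7 + E^{2} \left(-2\right)} = \frac{3}{-7 - 2 E^{2}}$)
$C \left(t{\left(-14 \right)} + 208\right) = \frac{1295 \left(- \frac{3}{7 + 2 \left(-14\right)^{2}} + 208\right)}{2} = \frac{1295 \left(- \frac{3}{7 + 2 \cdot 196} + 208\right)}{2} = \frac{1295 \left(- \frac{3}{7 + 392} + 208\right)}{2} = \frac{1295 \left(- \frac{3}{399} + 208\right)}{2} = \frac{1295 \left(\left(-3\right) \frac{1}{399} + 208\right)}{2} = \frac{1295 \left(- \frac{1}{133} + 208\right)}{2} = \frac{1295}{2} \cdot \frac{27663}{133} = \frac{5117655}{38}$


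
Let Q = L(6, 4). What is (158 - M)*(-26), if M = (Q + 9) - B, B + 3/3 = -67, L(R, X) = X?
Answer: -2002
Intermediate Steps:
Q = 4
B = -68 (B = -1 - 67 = -68)
M = 81 (M = (4 + 9) - 1*(-68) = 13 + 68 = 81)
(158 - M)*(-26) = (158 - 1*81)*(-26) = (158 - 81)*(-26) = 77*(-26) = -2002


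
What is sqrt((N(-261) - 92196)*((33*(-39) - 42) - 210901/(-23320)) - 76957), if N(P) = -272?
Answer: sqrt(4145855712762390)/5830 ≈ 11044.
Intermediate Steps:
sqrt((N(-261) - 92196)*((33*(-39) - 42) - 210901/(-23320)) - 76957) = sqrt((-272 - 92196)*((33*(-39) - 42) - 210901/(-23320)) - 76957) = sqrt(-92468*((-1287 - 42) - 210901*(-1/23320)) - 76957) = sqrt(-92468*(-1329 + 210901/23320) - 76957) = sqrt(-92468*(-30781379/23320) - 76957) = sqrt(711573138343/5830 - 76957) = sqrt(711124479033/5830) = sqrt(4145855712762390)/5830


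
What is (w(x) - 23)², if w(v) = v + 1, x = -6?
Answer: 784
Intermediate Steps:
w(v) = 1 + v
(w(x) - 23)² = ((1 - 6) - 23)² = (-5 - 23)² = (-28)² = 784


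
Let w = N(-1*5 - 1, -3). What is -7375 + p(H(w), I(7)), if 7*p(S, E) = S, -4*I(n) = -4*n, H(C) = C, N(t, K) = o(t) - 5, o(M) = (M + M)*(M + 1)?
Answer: -51570/7 ≈ -7367.1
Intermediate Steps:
o(M) = 2*M*(1 + M) (o(M) = (2*M)*(1 + M) = 2*M*(1 + M))
N(t, K) = -5 + 2*t*(1 + t) (N(t, K) = 2*t*(1 + t) - 5 = -5 + 2*t*(1 + t))
w = 55 (w = -5 + 2*(-1*5 - 1)*(1 + (-1*5 - 1)) = -5 + 2*(-5 - 1)*(1 + (-5 - 1)) = -5 + 2*(-6)*(1 - 6) = -5 + 2*(-6)*(-5) = -5 + 60 = 55)
I(n) = n (I(n) = -(-1)*n = n)
p(S, E) = S/7
-7375 + p(H(w), I(7)) = -7375 + (⅐)*55 = -7375 + 55/7 = -51570/7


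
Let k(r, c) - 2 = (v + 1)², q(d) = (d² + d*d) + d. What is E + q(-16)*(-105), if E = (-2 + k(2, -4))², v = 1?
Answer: -52064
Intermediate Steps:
q(d) = d + 2*d² (q(d) = (d² + d²) + d = 2*d² + d = d + 2*d²)
k(r, c) = 6 (k(r, c) = 2 + (1 + 1)² = 2 + 2² = 2 + 4 = 6)
E = 16 (E = (-2 + 6)² = 4² = 16)
E + q(-16)*(-105) = 16 - 16*(1 + 2*(-16))*(-105) = 16 - 16*(1 - 32)*(-105) = 16 - 16*(-31)*(-105) = 16 + 496*(-105) = 16 - 52080 = -52064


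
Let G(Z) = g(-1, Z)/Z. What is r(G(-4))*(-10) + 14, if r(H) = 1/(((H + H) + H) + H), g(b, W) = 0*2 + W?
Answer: 23/2 ≈ 11.500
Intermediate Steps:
g(b, W) = W (g(b, W) = 0 + W = W)
G(Z) = 1 (G(Z) = Z/Z = 1)
r(H) = 1/(4*H) (r(H) = 1/((2*H + H) + H) = 1/(3*H + H) = 1/(4*H))
r(G(-4))*(-10) + 14 = ((¼)/1)*(-10) + 14 = ((¼)*1)*(-10) + 14 = (¼)*(-10) + 14 = -5/2 + 14 = 23/2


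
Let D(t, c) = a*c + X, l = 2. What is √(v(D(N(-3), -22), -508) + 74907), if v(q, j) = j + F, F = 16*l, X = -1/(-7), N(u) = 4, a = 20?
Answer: 49*√31 ≈ 272.82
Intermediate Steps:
X = ⅐ (X = -1*(-⅐) = ⅐ ≈ 0.14286)
F = 32 (F = 16*2 = 32)
D(t, c) = ⅐ + 20*c (D(t, c) = 20*c + ⅐ = ⅐ + 20*c)
v(q, j) = 32 + j (v(q, j) = j + 32 = 32 + j)
√(v(D(N(-3), -22), -508) + 74907) = √((32 - 508) + 74907) = √(-476 + 74907) = √74431 = 49*√31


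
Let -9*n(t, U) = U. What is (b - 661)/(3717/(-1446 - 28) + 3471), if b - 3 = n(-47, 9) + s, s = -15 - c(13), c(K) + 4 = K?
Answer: -1006742/5112537 ≈ -0.19692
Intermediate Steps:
c(K) = -4 + K
n(t, U) = -U/9
s = -24 (s = -15 - (-4 + 13) = -15 - 1*9 = -15 - 9 = -24)
b = -22 (b = 3 + (-⅑*9 - 24) = 3 + (-1 - 24) = 3 - 25 = -22)
(b - 661)/(3717/(-1446 - 28) + 3471) = (-22 - 661)/(3717/(-1446 - 28) + 3471) = -683/(3717/(-1474) + 3471) = -683/(3717*(-1/1474) + 3471) = -683/(-3717/1474 + 3471) = -683/5112537/1474 = -683*1474/5112537 = -1006742/5112537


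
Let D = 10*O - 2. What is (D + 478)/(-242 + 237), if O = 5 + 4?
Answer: -566/5 ≈ -113.20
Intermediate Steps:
O = 9
D = 88 (D = 10*9 - 2 = 90 - 2 = 88)
(D + 478)/(-242 + 237) = (88 + 478)/(-242 + 237) = 566/(-5) = 566*(-⅕) = -566/5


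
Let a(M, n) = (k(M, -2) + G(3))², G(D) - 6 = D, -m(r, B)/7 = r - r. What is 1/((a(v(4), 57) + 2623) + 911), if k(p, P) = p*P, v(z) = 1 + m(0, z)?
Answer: 1/3583 ≈ 0.00027910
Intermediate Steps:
m(r, B) = 0 (m(r, B) = -7*(r - r) = -7*0 = 0)
G(D) = 6 + D
v(z) = 1 (v(z) = 1 + 0 = 1)
k(p, P) = P*p
a(M, n) = (9 - 2*M)² (a(M, n) = (-2*M + (6 + 3))² = (-2*M + 9)² = (9 - 2*M)²)
1/((a(v(4), 57) + 2623) + 911) = 1/(((-9 + 2*1)² + 2623) + 911) = 1/(((-9 + 2)² + 2623) + 911) = 1/(((-7)² + 2623) + 911) = 1/((49 + 2623) + 911) = 1/(2672 + 911) = 1/3583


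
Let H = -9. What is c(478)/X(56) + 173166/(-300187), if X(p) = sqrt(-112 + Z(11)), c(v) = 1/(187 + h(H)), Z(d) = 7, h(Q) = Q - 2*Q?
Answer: -173166/300187 - I*sqrt(105)/20580 ≈ -0.57686 - 0.00049791*I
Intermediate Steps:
h(Q) = -Q
c(v) = 1/196 (c(v) = 1/(187 - 1*(-9)) = 1/(187 + 9) = 1/196)
X(p) = I*sqrt(105) (X(p) = sqrt(-112 + 7) = sqrt(-105) = I*sqrt(105))
c(478)/X(56) + 173166/(-300187) = 1/(196*((I*sqrt(105)))) + 173166/(-300187) = (-I*sqrt(105)/105)/196 + 173166*(-1/300187) = -I*sqrt(105)/20580 - 173166/300187 = -173166/300187 - I*sqrt(105)/20580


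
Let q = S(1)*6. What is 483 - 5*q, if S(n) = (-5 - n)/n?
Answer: 663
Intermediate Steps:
S(n) = (-5 - n)/n
q = -36 (q = ((-5 - 1*1)/1)*6 = (1*(-5 - 1))*6 = (1*(-6))*6 = -6*6 = -36)
483 - 5*q = 483 - 5*(-36) = 483 - 1*(-180) = 483 + 180 = 663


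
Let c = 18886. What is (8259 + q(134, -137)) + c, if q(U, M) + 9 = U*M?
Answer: 8778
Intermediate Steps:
q(U, M) = -9 + M*U (q(U, M) = -9 + U*M = -9 + M*U)
(8259 + q(134, -137)) + c = (8259 + (-9 - 137*134)) + 18886 = (8259 + (-9 - 18358)) + 18886 = (8259 - 18367) + 18886 = -10108 + 18886 = 8778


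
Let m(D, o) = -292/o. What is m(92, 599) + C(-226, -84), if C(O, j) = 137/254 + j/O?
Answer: 7282267/17192498 ≈ 0.42357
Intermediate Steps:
C(O, j) = 137/254 + j/O (C(O, j) = 137*(1/254) + j/O = 137/254 + j/O)
m(92, 599) + C(-226, -84) = -292/599 + (137/254 - 84/(-226)) = -292*1/599 + (137/254 - 84*(-1/226)) = -292/599 + (137/254 + 42/113) = -292/599 + 26149/28702 = 7282267/17192498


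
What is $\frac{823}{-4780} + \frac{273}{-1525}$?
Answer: $- \frac{512003}{1457900} \approx -0.35119$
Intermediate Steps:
$\frac{823}{-4780} + \frac{273}{-1525} = 823 \left(- \frac{1}{4780}\right) + 273 \left(- \frac{1}{1525}\right) = - \frac{823}{4780} - \frac{273}{1525} = - \frac{512003}{1457900}$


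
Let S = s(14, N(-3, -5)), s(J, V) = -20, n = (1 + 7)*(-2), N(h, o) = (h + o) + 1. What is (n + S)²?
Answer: 1296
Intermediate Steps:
N(h, o) = 1 + h + o
n = -16 (n = 8*(-2) = -16)
S = -20
(n + S)² = (-16 - 20)² = (-36)² = 1296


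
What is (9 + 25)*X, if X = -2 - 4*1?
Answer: -204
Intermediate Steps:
X = -6 (X = -2 - 4 = -6)
(9 + 25)*X = (9 + 25)*(-6) = 34*(-6) = -204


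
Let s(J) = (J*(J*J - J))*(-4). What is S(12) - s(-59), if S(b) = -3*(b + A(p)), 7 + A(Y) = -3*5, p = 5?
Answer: -835410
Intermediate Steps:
s(J) = -4*J*(J**2 - J) (s(J) = (J*(J**2 - J))*(-4) = -4*J*(J**2 - J))
A(Y) = -22 (A(Y) = -7 - 3*5 = -7 - 15 = -22)
S(b) = 66 - 3*b (S(b) = -3*(b - 22) = -3*(-22 + b) = 66 - 3*b)
S(12) - s(-59) = (66 - 3*12) - 4*(-59)**2*(1 - 1*(-59)) = (66 - 36) - 4*3481*(1 + 59) = 30 - 4*3481*60 = 30 - 1*835440 = 30 - 835440 = -835410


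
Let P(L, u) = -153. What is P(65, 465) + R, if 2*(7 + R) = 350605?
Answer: 350285/2 ≈ 1.7514e+5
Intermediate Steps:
R = 350591/2 (R = -7 + (1/2)*350605 = -7 + 350605/2 = 350591/2 ≈ 1.7530e+5)
P(65, 465) + R = -153 + 350591/2 = 350285/2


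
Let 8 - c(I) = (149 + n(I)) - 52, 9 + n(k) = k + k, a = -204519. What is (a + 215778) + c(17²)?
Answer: 10601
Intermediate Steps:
n(k) = -9 + 2*k (n(k) = -9 + (k + k) = -9 + 2*k)
c(I) = -80 - 2*I (c(I) = 8 - ((149 + (-9 + 2*I)) - 52) = 8 - ((140 + 2*I) - 52) = 8 - (88 + 2*I) = 8 + (-88 - 2*I) = -80 - 2*I)
(a + 215778) + c(17²) = (-204519 + 215778) + (-80 - 2*17²) = 11259 + (-80 - 2*289) = 11259 + (-80 - 578) = 11259 - 658 = 10601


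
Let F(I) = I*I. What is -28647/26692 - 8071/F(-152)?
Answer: -219322855/154172992 ≈ -1.4226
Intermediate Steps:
F(I) = I²
-28647/26692 - 8071/F(-152) = -28647/26692 - 8071/((-152)²) = -28647*1/26692 - 8071/23104 = -28647/26692 - 8071*1/23104 = -28647/26692 - 8071/23104 = -219322855/154172992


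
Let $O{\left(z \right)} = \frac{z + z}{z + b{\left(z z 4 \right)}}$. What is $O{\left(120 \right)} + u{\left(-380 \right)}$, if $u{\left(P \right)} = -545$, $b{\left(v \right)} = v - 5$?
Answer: $- \frac{6290887}{11543} \approx -545.0$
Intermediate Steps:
$b{\left(v \right)} = -5 + v$
$O{\left(z \right)} = \frac{2 z}{-5 + z + 4 z^{2}}$ ($O{\left(z \right)} = \frac{z + z}{z + \left(-5 + z z 4\right)} = \frac{2 z}{z + \left(-5 + z^{2} \cdot 4\right)} = \frac{2 z}{z + \left(-5 + 4 z^{2}\right)} = \frac{2 z}{-5 + z + 4 z^{2}}$)
$O{\left(120 \right)} + u{\left(-380 \right)} = 2 \cdot 120 \frac{1}{-5 + 120 + 4 \cdot 120^{2}} - 545 = 2 \cdot 120 \frac{1}{-5 + 120 + 4 \cdot 14400} - 545 = 2 \cdot 120 \frac{1}{-5 + 120 + 57600} - 545 = 2 \cdot 120 \cdot \frac{1}{57715} - 545 = \frac{48}{11543} - 545 = - \frac{6290887}{11543}$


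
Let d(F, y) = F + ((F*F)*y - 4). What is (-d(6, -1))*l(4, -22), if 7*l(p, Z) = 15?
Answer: 510/7 ≈ 72.857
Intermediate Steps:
l(p, Z) = 15/7 (l(p, Z) = (1/7)*15 = 15/7)
d(F, y) = -4 + F + y*F**2 (d(F, y) = F + (F**2*y - 4) = F + (y*F**2 - 4) = F + (-4 + y*F**2) = -4 + F + y*F**2)
(-d(6, -1))*l(4, -22) = -(-4 + 6 - 1*6**2)*(15/7) = -(-4 + 6 - 1*36)*(15/7) = -(-4 + 6 - 36)*(15/7) = -1*(-34)*(15/7) = 34*(15/7) = 510/7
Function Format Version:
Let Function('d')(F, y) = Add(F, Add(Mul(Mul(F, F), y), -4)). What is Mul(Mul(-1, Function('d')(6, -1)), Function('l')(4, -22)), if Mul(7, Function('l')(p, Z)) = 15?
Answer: Rational(510, 7) ≈ 72.857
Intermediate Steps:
Function('l')(p, Z) = Rational(15, 7) (Function('l')(p, Z) = Mul(Rational(1, 7), 15) = Rational(15, 7))
Function('d')(F, y) = Add(-4, F, Mul(y, Pow(F, 2))) (Function('d')(F, y) = Add(F, Add(Mul(Pow(F, 2), y), -4)) = Add(F, Add(Mul(y, Pow(F, 2)), -4)) = Add(F, Add(-4, Mul(y, Pow(F, 2)))) = Add(-4, F, Mul(y, Pow(F, 2))))
Mul(Mul(-1, Function('d')(6, -1)), Function('l')(4, -22)) = Mul(Mul(-1, Add(-4, 6, Mul(-1, Pow(6, 2)))), Rational(15, 7)) = Mul(Mul(-1, Add(-4, 6, Mul(-1, 36))), Rational(15, 7)) = Mul(Mul(-1, Add(-4, 6, -36)), Rational(15, 7)) = Mul(Mul(-1, -34), Rational(15, 7)) = Mul(34, Rational(15, 7)) = Rational(510, 7)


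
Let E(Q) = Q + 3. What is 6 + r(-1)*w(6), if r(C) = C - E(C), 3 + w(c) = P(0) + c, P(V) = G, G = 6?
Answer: -21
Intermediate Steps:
E(Q) = 3 + Q
P(V) = 6
w(c) = 3 + c (w(c) = -3 + (6 + c) = 3 + c)
r(C) = -3 (r(C) = C - (3 + C) = C + (-3 - C) = -3)
6 + r(-1)*w(6) = 6 - 3*(3 + 6) = 6 - 3*9 = 6 - 27 = -21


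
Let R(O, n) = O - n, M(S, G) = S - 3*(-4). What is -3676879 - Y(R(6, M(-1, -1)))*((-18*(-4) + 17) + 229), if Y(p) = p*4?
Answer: -3670519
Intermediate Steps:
M(S, G) = 12 + S (M(S, G) = S + 12 = 12 + S)
Y(p) = 4*p
-3676879 - Y(R(6, M(-1, -1)))*((-18*(-4) + 17) + 229) = -3676879 - 4*(6 - (12 - 1))*((-18*(-4) + 17) + 229) = -3676879 - 4*(6 - 1*11)*((72 + 17) + 229) = -3676879 - 4*(6 - 11)*(89 + 229) = -3676879 - 4*(-5)*318 = -3676879 - (-20)*318 = -3676879 - 1*(-6360) = -3676879 + 6360 = -3670519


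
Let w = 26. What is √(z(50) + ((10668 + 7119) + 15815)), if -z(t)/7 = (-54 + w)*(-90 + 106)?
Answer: 3*√4082 ≈ 191.67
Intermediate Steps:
z(t) = 3136 (z(t) = -7*(-54 + 26)*(-90 + 106) = -(-196)*16 = -7*(-448) = 3136)
√(z(50) + ((10668 + 7119) + 15815)) = √(3136 + ((10668 + 7119) + 15815)) = √(3136 + (17787 + 15815)) = √(3136 + 33602) = √36738 = 3*√4082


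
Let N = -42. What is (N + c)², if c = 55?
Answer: 169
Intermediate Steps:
(N + c)² = (-42 + 55)² = 13² = 169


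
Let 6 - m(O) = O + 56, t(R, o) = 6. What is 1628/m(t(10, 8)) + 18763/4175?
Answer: -1436543/58450 ≈ -24.577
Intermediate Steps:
m(O) = -50 - O (m(O) = 6 - (O + 56) = 6 - (56 + O) = 6 + (-56 - O) = -50 - O)
1628/m(t(10, 8)) + 18763/4175 = 1628/(-50 - 1*6) + 18763/4175 = 1628/(-50 - 6) + 18763*(1/4175) = 1628/(-56) + 18763/4175 = 1628*(-1/56) + 18763/4175 = -407/14 + 18763/4175 = -1436543/58450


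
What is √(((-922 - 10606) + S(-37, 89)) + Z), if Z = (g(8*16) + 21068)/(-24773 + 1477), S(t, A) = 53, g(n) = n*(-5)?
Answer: I*√6082031137/728 ≈ 107.13*I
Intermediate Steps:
g(n) = -5*n
Z = -5107/5824 (Z = (-40*16 + 21068)/(-24773 + 1477) = (-5*128 + 21068)/(-23296) = (-640 + 21068)*(-1/23296) = 20428*(-1/23296) = -5107/5824 ≈ -0.87689)
√(((-922 - 10606) + S(-37, 89)) + Z) = √(((-922 - 10606) + 53) - 5107/5824) = √((-11528 + 53) - 5107/5824) = √(-11475 - 5107/5824) = √(-66835507/5824) = I*√6082031137/728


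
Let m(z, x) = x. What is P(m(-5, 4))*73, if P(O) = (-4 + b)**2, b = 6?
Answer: 292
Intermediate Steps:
P(O) = 4 (P(O) = (-4 + 6)**2 = 2**2 = 4)
P(m(-5, 4))*73 = 4*73 = 292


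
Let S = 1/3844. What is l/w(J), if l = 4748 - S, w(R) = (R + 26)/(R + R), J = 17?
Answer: 310272287/82646 ≈ 3754.2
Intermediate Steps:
S = 1/3844 ≈ 0.00026015
w(R) = (26 + R)/(2*R) (w(R) = (26 + R)/((2*R)) = (26 + R)*(1/(2*R)) = (26 + R)/(2*R))
l = 18251311/3844 (l = 4748 - 1*1/3844 = 4748 - 1/3844 = 18251311/3844 ≈ 4748.0)
l/w(J) = 18251311/(3844*(((½)*(26 + 17)/17))) = 18251311/(3844*(((½)*(1/17)*43))) = 18251311/(3844*(43/34)) = (18251311/3844)*(34/43) = 310272287/82646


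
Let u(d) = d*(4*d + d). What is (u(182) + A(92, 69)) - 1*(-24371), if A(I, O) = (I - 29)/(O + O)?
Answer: 8739607/46 ≈ 1.8999e+5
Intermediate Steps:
u(d) = 5*d**2 (u(d) = d*(5*d) = 5*d**2)
A(I, O) = (-29 + I)/(2*O) (A(I, O) = (-29 + I)/((2*O)) = (-29 + I)*(1/(2*O)) = (-29 + I)/(2*O))
(u(182) + A(92, 69)) - 1*(-24371) = (5*182**2 + (1/2)*(-29 + 92)/69) - 1*(-24371) = (5*33124 + (1/2)*(1/69)*63) + 24371 = (165620 + 21/46) + 24371 = 7618541/46 + 24371 = 8739607/46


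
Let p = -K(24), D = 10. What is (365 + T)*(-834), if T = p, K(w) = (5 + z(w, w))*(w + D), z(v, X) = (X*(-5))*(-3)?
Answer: 10045530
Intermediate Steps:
z(v, X) = 15*X (z(v, X) = -5*X*(-3) = 15*X)
K(w) = (5 + 15*w)*(10 + w) (K(w) = (5 + 15*w)*(w + 10) = (5 + 15*w)*(10 + w))
p = -12410 (p = -(50 + 15*24**2 + 155*24) = -(50 + 15*576 + 3720) = -(50 + 8640 + 3720) = -1*12410 = -12410)
T = -12410
(365 + T)*(-834) = (365 - 12410)*(-834) = -12045*(-834) = 10045530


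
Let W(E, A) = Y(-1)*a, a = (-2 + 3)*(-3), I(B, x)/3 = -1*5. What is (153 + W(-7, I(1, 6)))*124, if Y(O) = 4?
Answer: 17484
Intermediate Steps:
I(B, x) = -15 (I(B, x) = 3*(-1*5) = 3*(-5) = -15)
a = -3 (a = 1*(-3) = -3)
W(E, A) = -12 (W(E, A) = 4*(-3) = -12)
(153 + W(-7, I(1, 6)))*124 = (153 - 12)*124 = 141*124 = 17484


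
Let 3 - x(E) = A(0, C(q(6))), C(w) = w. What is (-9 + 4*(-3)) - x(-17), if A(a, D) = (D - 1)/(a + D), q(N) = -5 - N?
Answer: -252/11 ≈ -22.909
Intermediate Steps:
A(a, D) = (-1 + D)/(D + a)
x(E) = 21/11 (x(E) = 3 - (-1 + (-5 - 1*6))/((-5 - 1*6) + 0) = 3 - (-1 + (-5 - 6))/((-5 - 6) + 0) = 3 - (-1 - 11)/(-11 + 0) = 3 - (-12)/(-11) = 3 - (-1)*(-12)/11 = 3 - 1*12/11 = 3 - 12/11 = 21/11)
(-9 + 4*(-3)) - x(-17) = (-9 + 4*(-3)) - 1*21/11 = (-9 - 12) - 21/11 = -21 - 21/11 = -252/11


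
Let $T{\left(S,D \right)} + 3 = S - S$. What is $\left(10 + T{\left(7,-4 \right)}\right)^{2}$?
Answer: $49$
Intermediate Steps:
$T{\left(S,D \right)} = -3$ ($T{\left(S,D \right)} = -3 + \left(S - S\right) = -3 + 0 = -3$)
$\left(10 + T{\left(7,-4 \right)}\right)^{2} = \left(10 - 3\right)^{2} = 7^{2} = 49$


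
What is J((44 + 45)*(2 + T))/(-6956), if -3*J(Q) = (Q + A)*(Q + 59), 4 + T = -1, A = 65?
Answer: 10504/5217 ≈ 2.0134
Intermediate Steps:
T = -5 (T = -4 - 1 = -5)
J(Q) = -(59 + Q)*(65 + Q)/3 (J(Q) = -(Q + 65)*(Q + 59)/3 = -(65 + Q)*(59 + Q)/3 = -(59 + Q)*(65 + Q)/3)
J((44 + 45)*(2 + T))/(-6956) = (-3835/3 - 124*(44 + 45)*(2 - 5)/3 - (2 - 5)²*(44 + 45)²/3)/(-6956) = (-3835/3 - 11036*(-3)/3 - (89*(-3))²/3)*(-1/6956) = (-3835/3 - 124/3*(-267) - ⅓*(-267)²)*(-1/6956) = (-3835/3 + 11036 - ⅓*71289)*(-1/6956) = (-3835/3 + 11036 - 23763)*(-1/6956) = -42016/3*(-1/6956) = 10504/5217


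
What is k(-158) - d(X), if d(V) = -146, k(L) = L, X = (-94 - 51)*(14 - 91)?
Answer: -12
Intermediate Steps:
X = 11165 (X = -145*(-77) = 11165)
k(-158) - d(X) = -158 - 1*(-146) = -158 + 146 = -12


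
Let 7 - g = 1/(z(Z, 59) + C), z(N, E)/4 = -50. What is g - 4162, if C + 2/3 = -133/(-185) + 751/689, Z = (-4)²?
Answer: -315955016775/76042214 ≈ -4155.0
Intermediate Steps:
Z = 16
z(N, E) = -200 (z(N, E) = 4*(-50) = -200)
C = 436786/382395 (C = -⅔ + (-133/(-185) + 751/689) = -⅔ + (-133*(-1/185) + 751*(1/689)) = -⅔ + (133/185 + 751/689) = -⅔ + 230572/127465 = 436786/382395 ≈ 1.1422)
g = 532677893/76042214 (g = 7 - 1/(-200 + 436786/382395) = 7 - 1/(-76042214/382395) = 7 - 1*(-382395/76042214) = 7 + 382395/76042214 = 532677893/76042214 ≈ 7.0050)
g - 4162 = 532677893/76042214 - 4162 = -315955016775/76042214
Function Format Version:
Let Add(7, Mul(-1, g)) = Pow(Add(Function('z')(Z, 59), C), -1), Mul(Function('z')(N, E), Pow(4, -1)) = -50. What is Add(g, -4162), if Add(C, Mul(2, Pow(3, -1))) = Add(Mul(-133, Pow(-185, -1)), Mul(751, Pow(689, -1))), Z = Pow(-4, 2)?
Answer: Rational(-315955016775, 76042214) ≈ -4155.0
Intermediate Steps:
Z = 16
Function('z')(N, E) = -200 (Function('z')(N, E) = Mul(4, -50) = -200)
C = Rational(436786, 382395) (C = Add(Rational(-2, 3), Add(Mul(-133, Pow(-185, -1)), Mul(751, Pow(689, -1)))) = Add(Rational(-2, 3), Add(Mul(-133, Rational(-1, 185)), Mul(751, Rational(1, 689)))) = Add(Rational(-2, 3), Add(Rational(133, 185), Rational(751, 689))) = Add(Rational(-2, 3), Rational(230572, 127465)) = Rational(436786, 382395) ≈ 1.1422)
g = Rational(532677893, 76042214) (g = Add(7, Mul(-1, Pow(Add(-200, Rational(436786, 382395)), -1))) = Add(7, Mul(-1, Pow(Rational(-76042214, 382395), -1))) = Add(7, Mul(-1, Rational(-382395, 76042214))) = Add(7, Rational(382395, 76042214)) = Rational(532677893, 76042214) ≈ 7.0050)
Add(g, -4162) = Add(Rational(532677893, 76042214), -4162) = Rational(-315955016775, 76042214)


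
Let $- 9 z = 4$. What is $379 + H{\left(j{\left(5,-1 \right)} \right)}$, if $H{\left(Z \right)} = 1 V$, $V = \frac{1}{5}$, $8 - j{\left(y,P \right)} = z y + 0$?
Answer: $\frac{1896}{5} \approx 379.2$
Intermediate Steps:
$z = - \frac{4}{9}$ ($z = \left(- \frac{1}{9}\right) 4 = - \frac{4}{9} \approx -0.44444$)
$j{\left(y,P \right)} = 8 + \frac{4 y}{9}$ ($j{\left(y,P \right)} = 8 - \left(- \frac{4 y}{9} + 0\right) = 8 - - \frac{4 y}{9} = 8 + \frac{4 y}{9}$)
$V = \frac{1}{5} \approx 0.2$
$H{\left(Z \right)} = \frac{1}{5}$ ($H{\left(Z \right)} = 1 \cdot \frac{1}{5} = \frac{1}{5}$)
$379 + H{\left(j{\left(5,-1 \right)} \right)} = 379 + \frac{1}{5} = \frac{1896}{5}$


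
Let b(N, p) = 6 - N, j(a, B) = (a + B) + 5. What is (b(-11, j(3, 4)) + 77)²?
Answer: 8836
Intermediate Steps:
j(a, B) = 5 + B + a (j(a, B) = (B + a) + 5 = 5 + B + a)
(b(-11, j(3, 4)) + 77)² = ((6 - 1*(-11)) + 77)² = ((6 + 11) + 77)² = (17 + 77)² = 94² = 8836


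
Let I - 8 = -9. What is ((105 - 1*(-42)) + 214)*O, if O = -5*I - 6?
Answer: -361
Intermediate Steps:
I = -1 (I = 8 - 9 = -1)
O = -1 (O = -5*(-1) - 6 = 5 - 6 = -1)
((105 - 1*(-42)) + 214)*O = ((105 - 1*(-42)) + 214)*(-1) = ((105 + 42) + 214)*(-1) = (147 + 214)*(-1) = 361*(-1) = -361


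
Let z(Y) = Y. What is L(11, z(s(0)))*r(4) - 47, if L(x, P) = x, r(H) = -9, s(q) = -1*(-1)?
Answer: -146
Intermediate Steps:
s(q) = 1
L(11, z(s(0)))*r(4) - 47 = 11*(-9) - 47 = -99 - 47 = -146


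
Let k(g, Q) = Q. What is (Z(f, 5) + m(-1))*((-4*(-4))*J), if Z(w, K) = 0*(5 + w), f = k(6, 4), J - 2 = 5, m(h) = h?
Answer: -112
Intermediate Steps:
J = 7 (J = 2 + 5 = 7)
f = 4
Z(w, K) = 0
(Z(f, 5) + m(-1))*((-4*(-4))*J) = (0 - 1)*(-4*(-4)*7) = -16*7 = -1*112 = -112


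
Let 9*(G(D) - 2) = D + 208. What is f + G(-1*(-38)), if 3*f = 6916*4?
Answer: 27752/3 ≈ 9250.7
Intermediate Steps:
G(D) = 226/9 + D/9 (G(D) = 2 + (D + 208)/9 = 2 + (208 + D)/9 = 2 + (208/9 + D/9) = 226/9 + D/9)
f = 27664/3 (f = (6916*4)/3 = (⅓)*27664 = 27664/3 ≈ 9221.3)
f + G(-1*(-38)) = 27664/3 + (226/9 + (-1*(-38))/9) = 27664/3 + (226/9 + (⅑)*38) = 27664/3 + (226/9 + 38/9) = 27664/3 + 88/3 = 27752/3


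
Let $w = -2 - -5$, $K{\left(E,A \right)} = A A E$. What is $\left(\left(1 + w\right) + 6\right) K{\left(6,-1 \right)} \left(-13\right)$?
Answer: $-780$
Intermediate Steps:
$K{\left(E,A \right)} = E A^{2}$ ($K{\left(E,A \right)} = A^{2} E = E A^{2}$)
$w = 3$ ($w = -2 + 5 = 3$)
$\left(\left(1 + w\right) + 6\right) K{\left(6,-1 \right)} \left(-13\right) = \left(\left(1 + 3\right) + 6\right) 6 \left(-1\right)^{2} \left(-13\right) = \left(4 + 6\right) 6 \cdot 1 \left(-13\right) = 10 \cdot 6 \left(-13\right) = 10 \left(-78\right) = -780$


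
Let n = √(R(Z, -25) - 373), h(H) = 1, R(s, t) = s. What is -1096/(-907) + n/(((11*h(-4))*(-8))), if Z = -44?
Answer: 1096/907 - I*√417/88 ≈ 1.2084 - 0.23205*I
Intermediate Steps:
n = I*√417 (n = √(-44 - 373) = √(-417) = I*√417 ≈ 20.421*I)
-1096/(-907) + n/(((11*h(-4))*(-8))) = -1096/(-907) + (I*√417)/(((11*1)*(-8))) = -1096*(-1/907) + (I*√417)/((11*(-8))) = 1096/907 + (I*√417)/(-88) = 1096/907 + (I*√417)*(-1/88) = 1096/907 - I*√417/88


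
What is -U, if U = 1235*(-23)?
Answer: 28405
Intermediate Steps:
U = -28405
-U = -1*(-28405) = 28405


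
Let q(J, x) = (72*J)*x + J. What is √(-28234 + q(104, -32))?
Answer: I*√267746 ≈ 517.44*I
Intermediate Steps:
q(J, x) = J + 72*J*x (q(J, x) = 72*J*x + J = J + 72*J*x)
√(-28234 + q(104, -32)) = √(-28234 + 104*(1 + 72*(-32))) = √(-28234 + 104*(1 - 2304)) = √(-28234 + 104*(-2303)) = √(-28234 - 239512) = √(-267746) = I*√267746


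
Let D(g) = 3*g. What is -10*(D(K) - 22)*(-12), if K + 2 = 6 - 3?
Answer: -2280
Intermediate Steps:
K = 1 (K = -2 + (6 - 3) = -2 + 3 = 1)
-10*(D(K) - 22)*(-12) = -10*(3*1 - 22)*(-12) = -10*(3 - 22)*(-12) = -10*(-19)*(-12) = 190*(-12) = -2280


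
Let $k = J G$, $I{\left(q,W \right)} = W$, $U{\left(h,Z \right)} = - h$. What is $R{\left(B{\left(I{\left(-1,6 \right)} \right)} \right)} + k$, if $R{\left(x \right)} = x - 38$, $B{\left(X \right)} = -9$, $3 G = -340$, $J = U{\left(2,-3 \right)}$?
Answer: $\frac{539}{3} \approx 179.67$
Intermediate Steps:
$J = -2$ ($J = \left(-1\right) 2 = -2$)
$G = - \frac{340}{3}$ ($G = \frac{1}{3} \left(-340\right) = - \frac{340}{3} \approx -113.33$)
$k = \frac{680}{3}$ ($k = \left(-2\right) \left(- \frac{340}{3}\right) = \frac{680}{3} \approx 226.67$)
$R{\left(x \right)} = -38 + x$ ($R{\left(x \right)} = x - 38 = -38 + x$)
$R{\left(B{\left(I{\left(-1,6 \right)} \right)} \right)} + k = \left(-38 - 9\right) + \frac{680}{3} = -47 + \frac{680}{3} = \frac{539}{3}$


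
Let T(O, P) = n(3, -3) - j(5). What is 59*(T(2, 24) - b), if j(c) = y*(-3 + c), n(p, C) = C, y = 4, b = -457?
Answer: 26314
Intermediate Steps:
j(c) = -12 + 4*c (j(c) = 4*(-3 + c) = -12 + 4*c)
T(O, P) = -11 (T(O, P) = -3 - (-12 + 4*5) = -3 - (-12 + 20) = -3 - 1*8 = -3 - 8 = -11)
59*(T(2, 24) - b) = 59*(-11 - 1*(-457)) = 59*(-11 + 457) = 59*446 = 26314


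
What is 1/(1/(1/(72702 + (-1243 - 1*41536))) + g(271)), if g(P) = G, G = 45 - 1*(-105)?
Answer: 1/30073 ≈ 3.3252e-5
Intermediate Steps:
G = 150 (G = 45 + 105 = 150)
g(P) = 150
1/(1/(1/(72702 + (-1243 - 1*41536))) + g(271)) = 1/(1/(1/(72702 + (-1243 - 1*41536))) + 150) = 1/(1/(1/(72702 + (-1243 - 41536))) + 150) = 1/(1/(1/(72702 - 42779)) + 150) = 1/(1/(1/29923) + 150) = 1/(29923 + 150) = 1/30073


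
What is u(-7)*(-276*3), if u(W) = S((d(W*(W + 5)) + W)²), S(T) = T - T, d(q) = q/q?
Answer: 0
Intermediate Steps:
d(q) = 1
S(T) = 0
u(W) = 0
u(-7)*(-276*3) = 0*(-276*3) = 0*(-828) = 0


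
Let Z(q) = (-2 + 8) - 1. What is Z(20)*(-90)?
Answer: -450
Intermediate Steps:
Z(q) = 5 (Z(q) = 6 - 1 = 5)
Z(20)*(-90) = 5*(-90) = -450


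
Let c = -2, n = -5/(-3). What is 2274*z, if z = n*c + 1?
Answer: -5306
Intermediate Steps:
n = 5/3 (n = -5*(-⅓) = 5/3 ≈ 1.6667)
z = -7/3 (z = (5/3)*(-2) + 1 = -10/3 + 1 = -7/3 ≈ -2.3333)
2274*z = 2274*(-7/3) = -5306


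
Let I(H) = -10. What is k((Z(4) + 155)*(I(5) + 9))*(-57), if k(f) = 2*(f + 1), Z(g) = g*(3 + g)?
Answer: 20748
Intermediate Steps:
k(f) = 2 + 2*f (k(f) = 2*(1 + f) = 2 + 2*f)
k((Z(4) + 155)*(I(5) + 9))*(-57) = (2 + 2*((4*(3 + 4) + 155)*(-10 + 9)))*(-57) = (2 + 2*((4*7 + 155)*(-1)))*(-57) = (2 + 2*((28 + 155)*(-1)))*(-57) = (2 + 2*(183*(-1)))*(-57) = (2 + 2*(-183))*(-57) = (2 - 366)*(-57) = -364*(-57) = 20748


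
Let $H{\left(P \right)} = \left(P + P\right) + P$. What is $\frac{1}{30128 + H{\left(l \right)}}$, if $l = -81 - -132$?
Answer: $\frac{1}{30281} \approx 3.3024 \cdot 10^{-5}$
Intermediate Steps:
$l = 51$ ($l = -81 + 132 = 51$)
$H{\left(P \right)} = 3 P$ ($H{\left(P \right)} = 2 P + P = 3 P$)
$\frac{1}{30128 + H{\left(l \right)}} = \frac{1}{30128 + 3 \cdot 51} = \frac{1}{30128 + 153} = \frac{1}{30281}$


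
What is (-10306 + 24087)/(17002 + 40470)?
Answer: 13781/57472 ≈ 0.23979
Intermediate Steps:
(-10306 + 24087)/(17002 + 40470) = 13781/57472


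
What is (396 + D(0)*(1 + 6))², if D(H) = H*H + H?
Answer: 156816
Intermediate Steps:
D(H) = H + H² (D(H) = H² + H = H + H²)
(396 + D(0)*(1 + 6))² = (396 + (0*(1 + 0))*(1 + 6))² = (396 + (0*1)*7)² = (396 + 0*7)² = (396 + 0)² = 396² = 156816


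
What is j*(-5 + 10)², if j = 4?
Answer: 100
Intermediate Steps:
j*(-5 + 10)² = 4*(-5 + 10)² = 4*5² = 4*25 = 100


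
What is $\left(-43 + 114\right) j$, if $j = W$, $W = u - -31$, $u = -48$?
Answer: $-1207$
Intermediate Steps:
$W = -17$ ($W = -48 - -31 = -48 + 31 = -17$)
$j = -17$
$\left(-43 + 114\right) j = \left(-43 + 114\right) \left(-17\right) = 71 \left(-17\right) = -1207$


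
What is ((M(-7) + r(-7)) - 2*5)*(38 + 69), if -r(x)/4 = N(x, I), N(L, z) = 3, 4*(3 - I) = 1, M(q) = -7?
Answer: -3103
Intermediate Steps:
I = 11/4 (I = 3 - ¼*1 = 3 - ¼ = 11/4 ≈ 2.7500)
r(x) = -12 (r(x) = -4*3 = -12)
((M(-7) + r(-7)) - 2*5)*(38 + 69) = ((-7 - 12) - 2*5)*(38 + 69) = (-19 - 10)*107 = -29*107 = -3103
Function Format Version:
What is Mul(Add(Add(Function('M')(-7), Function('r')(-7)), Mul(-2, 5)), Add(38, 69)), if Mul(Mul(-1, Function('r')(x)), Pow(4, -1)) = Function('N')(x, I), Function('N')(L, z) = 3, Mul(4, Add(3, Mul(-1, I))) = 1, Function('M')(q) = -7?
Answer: -3103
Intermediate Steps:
I = Rational(11, 4) (I = Add(3, Mul(Rational(-1, 4), 1)) = Add(3, Rational(-1, 4)) = Rational(11, 4) ≈ 2.7500)
Function('r')(x) = -12 (Function('r')(x) = Mul(-4, 3) = -12)
Mul(Add(Add(Function('M')(-7), Function('r')(-7)), Mul(-2, 5)), Add(38, 69)) = Mul(Add(Add(-7, -12), Mul(-2, 5)), Add(38, 69)) = Mul(Add(-19, -10), 107) = Mul(-29, 107) = -3103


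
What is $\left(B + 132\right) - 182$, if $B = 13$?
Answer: $-37$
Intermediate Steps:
$\left(B + 132\right) - 182 = \left(13 + 132\right) - 182 = 145 - 182 = -37$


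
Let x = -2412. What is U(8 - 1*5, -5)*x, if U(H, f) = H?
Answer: -7236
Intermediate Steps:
U(8 - 1*5, -5)*x = (8 - 1*5)*(-2412) = (8 - 5)*(-2412) = 3*(-2412) = -7236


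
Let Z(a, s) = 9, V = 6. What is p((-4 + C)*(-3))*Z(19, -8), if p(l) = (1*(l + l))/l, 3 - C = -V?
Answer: 18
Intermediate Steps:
C = 9 (C = 3 - (-1)*6 = 3 - 1*(-6) = 3 + 6 = 9)
p(l) = 2 (p(l) = (1*(2*l))/l = (2*l)/l = 2)
p((-4 + C)*(-3))*Z(19, -8) = 2*9 = 18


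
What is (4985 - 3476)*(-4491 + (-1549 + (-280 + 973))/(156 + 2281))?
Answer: -16516643307/2437 ≈ -6.7774e+6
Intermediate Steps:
(4985 - 3476)*(-4491 + (-1549 + (-280 + 973))/(156 + 2281)) = 1509*(-4491 + (-1549 + 693)/2437) = 1509*(-4491 - 856*1/2437) = 1509*(-4491 - 856/2437) = 1509*(-10945423/2437) = -16516643307/2437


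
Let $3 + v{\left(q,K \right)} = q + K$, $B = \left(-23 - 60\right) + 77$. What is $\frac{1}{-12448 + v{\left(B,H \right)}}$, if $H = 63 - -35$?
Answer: $- \frac{1}{12359} \approx -8.0913 \cdot 10^{-5}$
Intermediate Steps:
$H = 98$ ($H = 63 + 35 = 98$)
$B = -6$ ($B = -83 + 77 = -6$)
$v{\left(q,K \right)} = -3 + K + q$ ($v{\left(q,K \right)} = -3 + \left(q + K\right) = -3 + \left(K + q\right) = -3 + K + q$)
$\frac{1}{-12448 + v{\left(B,H \right)}} = \frac{1}{-12448 - -89} = \frac{1}{-12448 + 89} = \frac{1}{-12359} = - \frac{1}{12359}$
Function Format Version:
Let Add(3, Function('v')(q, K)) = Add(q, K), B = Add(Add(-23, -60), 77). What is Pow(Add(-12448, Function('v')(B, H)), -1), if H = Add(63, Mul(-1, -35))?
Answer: Rational(-1, 12359) ≈ -8.0913e-5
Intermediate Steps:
H = 98 (H = Add(63, 35) = 98)
B = -6 (B = Add(-83, 77) = -6)
Function('v')(q, K) = Add(-3, K, q) (Function('v')(q, K) = Add(-3, Add(q, K)) = Add(-3, Add(K, q)) = Add(-3, K, q))
Pow(Add(-12448, Function('v')(B, H)), -1) = Pow(Add(-12448, Add(-3, 98, -6)), -1) = Pow(Add(-12448, 89), -1) = Pow(-12359, -1) = Rational(-1, 12359)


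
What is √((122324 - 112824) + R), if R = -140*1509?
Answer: 4*I*√12610 ≈ 449.18*I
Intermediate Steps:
R = -211260
√((122324 - 112824) + R) = √((122324 - 112824) - 211260) = √(9500 - 211260) = √(-201760) = 4*I*√12610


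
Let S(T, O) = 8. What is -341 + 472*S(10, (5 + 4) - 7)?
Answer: 3435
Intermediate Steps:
-341 + 472*S(10, (5 + 4) - 7) = -341 + 472*8 = -341 + 3776 = 3435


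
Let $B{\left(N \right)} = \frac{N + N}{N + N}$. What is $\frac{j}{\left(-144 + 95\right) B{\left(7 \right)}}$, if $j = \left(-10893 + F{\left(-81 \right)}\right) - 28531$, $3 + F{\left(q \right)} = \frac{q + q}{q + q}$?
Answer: $\frac{39426}{49} \approx 804.61$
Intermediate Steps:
$F{\left(q \right)} = -2$ ($F{\left(q \right)} = -3 + \frac{q + q}{q + q} = -3 + \frac{2 q}{2 q} = -3 + 2 q \frac{1}{2 q} = -3 + 1 = -2$)
$j = -39426$ ($j = \left(-10893 - 2\right) - 28531 = -10895 - 28531 = -39426$)
$B{\left(N \right)} = 1$ ($B{\left(N \right)} = \frac{2 N}{2 N} = 2 N \frac{1}{2 N} = 1$)
$\frac{j}{\left(-144 + 95\right) B{\left(7 \right)}} = - \frac{39426}{\left(-144 + 95\right) 1} = - \frac{39426}{\left(-49\right) 1} = - \frac{39426}{-49} = \left(-39426\right) \left(- \frac{1}{49}\right) = \frac{39426}{49}$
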